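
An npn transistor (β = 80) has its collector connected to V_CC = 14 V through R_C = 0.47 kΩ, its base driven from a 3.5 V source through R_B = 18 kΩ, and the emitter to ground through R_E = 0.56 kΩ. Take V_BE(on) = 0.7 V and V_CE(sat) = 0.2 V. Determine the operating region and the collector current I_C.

Assume active. Base-emitter loop: I_B = (V_BB − V_BE)/(R_B + (β+1)R_E) = (3.5 − 0.7)/(18 + 81×0.56) = 0.0442 mA.
I_C = β·I_B = 80×0.0442 = 3.54 mA.
V_CE = V_CC − I_C·R_C − I_E·R_E = 14 − 3.54×0.47 − 3.58×0.56 = 10.3 V > V_CE(sat), so the active-region assumption holds.

active; I_C ≈ 3.5 mA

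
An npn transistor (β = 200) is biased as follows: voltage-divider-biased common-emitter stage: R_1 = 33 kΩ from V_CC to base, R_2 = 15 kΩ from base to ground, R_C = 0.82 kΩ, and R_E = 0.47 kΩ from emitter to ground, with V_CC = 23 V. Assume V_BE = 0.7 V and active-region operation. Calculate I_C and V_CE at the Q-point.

I_C ≈ 12 mA, V_CE ≈ 7 V

Thevenize the base divider: V_Th = V_CC·R_2/(R_1+R_2) = 23×15/48 = 7.19 V, R_Th = R_1‖R_2 = 10.3 kΩ.
Base-emitter loop: V_Th = I_B·R_Th + V_BE + (β+1)I_B·R_E, so I_B = (7.19 − 0.7) / (10.3 + 201×0.47) = 0.0619 mA.
I_C = β·I_B = 200×0.0619 = 12.4 mA, and I_E = (β+1)I_B = 12.4 mA.
V_CE = V_CC − I_C·R_C − I_E·R_E = 23 − 12.4×0.82 − 12.4×0.47 = 7 V.
V_CE = 7 V > 0.2 V confirms active-region operation.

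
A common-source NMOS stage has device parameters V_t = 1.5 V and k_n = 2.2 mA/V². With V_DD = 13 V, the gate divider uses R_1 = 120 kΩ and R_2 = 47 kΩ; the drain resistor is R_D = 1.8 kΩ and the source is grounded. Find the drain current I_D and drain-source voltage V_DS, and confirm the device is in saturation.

V_G = V_DD·R_2/(R_1+R_2) = 13×47/167 = 3.66 V. With the source grounded, V_GS = V_G = 3.66 V.
Assume saturation: I_D = (k_n/2)(V_GS − V_t)² = (2.2/2)×(3.66 − 1.5)² = 1.1×2.16² = 5.13 mA.
V_DS = V_DD − I_D·R_D = 13 − 5.13×1.8 = 3.77 V.
Saturation requires V_DS ≥ V_GS − V_t = 2.16 V; 3.77 ≥ 2.16 ✓.

I_D ≈ 5.1 mA, V_DS ≈ 3.8 V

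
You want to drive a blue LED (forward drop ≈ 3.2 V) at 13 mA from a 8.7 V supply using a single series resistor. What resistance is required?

R ≈ 0.42 kΩ

The resistor drops V_S − V_D = 8.7 − 3.2 = 5.5 V at 13 mA.
R = 5.5 V / 13 mA = 0.423 kΩ.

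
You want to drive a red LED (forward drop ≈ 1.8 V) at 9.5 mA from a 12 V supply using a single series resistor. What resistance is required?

R ≈ 1.1 kΩ

The resistor drops V_S − V_D = 12 − 1.8 = 10.2 V at 9.5 mA.
R = 10.2 V / 9.5 mA = 1.07 kΩ.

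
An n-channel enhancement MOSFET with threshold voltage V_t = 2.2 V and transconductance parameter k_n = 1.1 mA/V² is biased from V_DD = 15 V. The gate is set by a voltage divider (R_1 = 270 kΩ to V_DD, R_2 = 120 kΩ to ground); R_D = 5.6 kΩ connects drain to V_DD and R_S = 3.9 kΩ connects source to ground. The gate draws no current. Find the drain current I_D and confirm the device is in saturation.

I_D ≈ 0.4 mA

V_G = V_DD·R_2/(R_1+R_2) = 15×120/390 = 4.62 V.
Assume saturation: I_D = (k_n/2)(V_GS − V_t)² with V_GS = V_G − I_D·R_S = 4.62 − 3.9·I_D.
Substituting gives 8.37·I_D² − 11.4·I_D + 3.21 = 0, with roots I_D = 0.401 or 0.958 mA.
The root I_D = 0.958 mA gives V_GS = 0.88 V ≤ V_t, so take I_D = 0.401 mA.
Then V_GS = 3.05 V and V_DS = V_DD − I_D(R_D+R_S) = 15 − 0.401×9.5 = 11.2 V.
Saturation requires V_DS ≥ V_GS − V_t = 0.853 V; 11.2 ≥ 0.853 ✓.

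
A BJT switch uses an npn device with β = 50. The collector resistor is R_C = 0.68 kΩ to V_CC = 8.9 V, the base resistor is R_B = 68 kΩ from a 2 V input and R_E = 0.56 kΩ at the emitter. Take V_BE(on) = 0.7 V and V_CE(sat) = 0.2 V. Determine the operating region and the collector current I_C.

Assume active. Base-emitter loop: I_B = (V_BB − V_BE)/(R_B + (β+1)R_E) = (2 − 0.7)/(68 + 51×0.56) = 0.0135 mA.
I_C = β·I_B = 50×0.0135 = 0.673 mA.
V_CE = V_CC − I_C·R_C − I_E·R_E = 8.9 − 0.673×0.68 − 0.687×0.56 = 8.06 V > V_CE(sat), so the active-region assumption holds.

active; I_C ≈ 0.67 mA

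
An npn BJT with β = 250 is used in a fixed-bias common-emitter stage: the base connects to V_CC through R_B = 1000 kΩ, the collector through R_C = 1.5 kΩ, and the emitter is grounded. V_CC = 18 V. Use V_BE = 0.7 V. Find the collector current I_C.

I_C ≈ 4.3 mA

Base loop: V_CC = I_B·R_B + V_BE, so I_B = (18 − 0.7)/1000 kΩ = 0.0173 mA.
In the active region I_C = β·I_B = 250 × 0.0173 = 4.33 mA.
Collector loop: V_CE = V_CC − I_C·R_C = 18 − 4.33×1.5 = 11.5 V.
Since V_CE = 11.5 V > V_CE(sat) ≈ 0.2 V, the transistor is in the active region as assumed.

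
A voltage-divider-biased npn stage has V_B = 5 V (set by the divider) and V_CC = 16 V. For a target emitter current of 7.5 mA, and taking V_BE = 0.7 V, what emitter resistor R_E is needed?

V_E = V_B − V_BE = 5 − 0.7 = 4.3 V.
R_E = V_E / I_E = 4.3 / 7.5 = 0.573 kΩ.

R_E ≈ 0.57 kΩ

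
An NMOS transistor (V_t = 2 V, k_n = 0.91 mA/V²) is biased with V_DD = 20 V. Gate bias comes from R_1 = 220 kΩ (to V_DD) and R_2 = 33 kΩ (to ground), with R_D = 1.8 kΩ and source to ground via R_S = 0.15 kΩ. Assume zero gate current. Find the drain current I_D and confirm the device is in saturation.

I_D ≈ 0.16 mA

V_G = V_DD·R_2/(R_1+R_2) = 20×33/253 = 2.61 V.
Assume saturation: I_D = (k_n/2)(V_GS − V_t)² with V_GS = V_G − I_D·R_S = 2.61 − 0.15·I_D.
Substituting gives 0.0102·I_D² − 1.08·I_D + 0.169 = 0, with roots I_D = 0.156 or 106 mA.
The root I_D = 106 mA gives V_GS = -13.2 V ≤ V_t, so take I_D = 0.156 mA.
Then V_GS = 2.59 V and V_DS = V_DD − I_D(R_D+R_S) = 20 − 0.156×1.95 = 19.7 V.
Saturation requires V_DS ≥ V_GS − V_t = 0.585 V; 19.7 ≥ 0.585 ✓.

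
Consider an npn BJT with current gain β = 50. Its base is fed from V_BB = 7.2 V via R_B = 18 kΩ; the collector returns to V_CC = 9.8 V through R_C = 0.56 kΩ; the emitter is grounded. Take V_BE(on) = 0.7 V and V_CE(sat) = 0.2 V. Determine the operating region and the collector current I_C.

Assume active: I_B = (7.2 − 0.7)/18 = 0.361 mA, giving I_C = β·I_B = 18.1 mA.
But then V_CE = 9.8 − 18.1×0.56 = -0.311 V < V_CE(sat) = 0.2 V — impossible in the active region.
So the transistor is saturated. With V_CE = 0.2 V, I_C = (V_CC − 0.2)/R_C = 9.6/0.56 = 17.1 mA.
Check: β·I_B = 18.1 mA > I_C = 17.1 mA, confirming saturation.

saturation; I_C ≈ 17 mA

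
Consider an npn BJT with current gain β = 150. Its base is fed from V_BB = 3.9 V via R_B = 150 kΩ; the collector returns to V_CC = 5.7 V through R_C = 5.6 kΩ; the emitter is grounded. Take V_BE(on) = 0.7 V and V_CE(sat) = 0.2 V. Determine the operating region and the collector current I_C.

saturation; I_C ≈ 0.98 mA

Assume active: I_B = (3.9 − 0.7)/150 = 0.0213 mA, giving I_C = β·I_B = 3.2 mA.
But then V_CE = 5.7 − 3.2×5.6 = -12.2 V < V_CE(sat) = 0.2 V — impossible in the active region.
So the transistor is saturated. With V_CE = 0.2 V, I_C = (V_CC − 0.2)/R_C = 5.5/5.6 = 0.982 mA.
Check: β·I_B = 3.2 mA > I_C = 0.982 mA, confirming saturation.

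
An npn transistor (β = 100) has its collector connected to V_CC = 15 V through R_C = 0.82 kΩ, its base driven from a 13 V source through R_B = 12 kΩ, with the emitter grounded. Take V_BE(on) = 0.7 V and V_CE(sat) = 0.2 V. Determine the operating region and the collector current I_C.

saturation; I_C ≈ 18 mA

Assume active: I_B = (13 − 0.7)/12 = 1.03 mA, giving I_C = β·I_B = 103 mA.
But then V_CE = 15 − 103×0.82 = -69.1 V < V_CE(sat) = 0.2 V — impossible in the active region.
So the transistor is saturated. With V_CE = 0.2 V, I_C = (V_CC − 0.2)/R_C = 14.8/0.82 = 18 mA.
Check: β·I_B = 103 mA > I_C = 18 mA, confirming saturation.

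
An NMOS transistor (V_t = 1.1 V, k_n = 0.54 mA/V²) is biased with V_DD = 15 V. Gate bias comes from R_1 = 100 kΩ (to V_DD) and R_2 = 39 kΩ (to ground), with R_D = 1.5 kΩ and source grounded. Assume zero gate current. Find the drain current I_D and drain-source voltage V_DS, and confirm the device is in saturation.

V_G = V_DD·R_2/(R_1+R_2) = 15×39/139 = 4.21 V. With the source grounded, V_GS = V_G = 4.21 V.
Assume saturation: I_D = (k_n/2)(V_GS − V_t)² = (0.54/2)×(4.21 − 1.1)² = 0.27×3.11² = 2.61 mA.
V_DS = V_DD − I_D·R_D = 15 − 2.61×1.5 = 11.1 V.
Saturation requires V_DS ≥ V_GS − V_t = 3.11 V; 11.1 ≥ 3.11 ✓.

I_D ≈ 2.6 mA, V_DS ≈ 11 V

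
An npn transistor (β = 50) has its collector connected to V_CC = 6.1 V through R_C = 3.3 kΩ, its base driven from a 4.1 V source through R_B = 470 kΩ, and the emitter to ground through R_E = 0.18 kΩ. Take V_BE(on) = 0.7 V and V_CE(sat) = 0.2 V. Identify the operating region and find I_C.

active; I_C ≈ 0.35 mA

Assume active. Base-emitter loop: I_B = (V_BB − V_BE)/(R_B + (β+1)R_E) = (4.1 − 0.7)/(470 + 51×0.18) = 0.0071 mA.
I_C = β·I_B = 50×0.0071 = 0.355 mA.
V_CE = V_CC − I_C·R_C − I_E·R_E = 6.1 − 0.355×3.3 − 0.362×0.18 = 4.86 V > V_CE(sat), so the active-region assumption holds.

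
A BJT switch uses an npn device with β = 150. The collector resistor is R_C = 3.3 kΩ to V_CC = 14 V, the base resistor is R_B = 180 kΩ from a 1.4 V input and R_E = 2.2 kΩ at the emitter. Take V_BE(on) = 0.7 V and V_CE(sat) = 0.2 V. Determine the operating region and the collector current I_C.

Assume active. Base-emitter loop: I_B = (V_BB − V_BE)/(R_B + (β+1)R_E) = (1.4 − 0.7)/(180 + 151×2.2) = 0.00137 mA.
I_C = β·I_B = 150×0.00137 = 0.205 mA.
V_CE = V_CC − I_C·R_C − I_E·R_E = 14 − 0.205×3.3 − 0.206×2.2 = 12.9 V > V_CE(sat), so the active-region assumption holds.

active; I_C ≈ 0.2 mA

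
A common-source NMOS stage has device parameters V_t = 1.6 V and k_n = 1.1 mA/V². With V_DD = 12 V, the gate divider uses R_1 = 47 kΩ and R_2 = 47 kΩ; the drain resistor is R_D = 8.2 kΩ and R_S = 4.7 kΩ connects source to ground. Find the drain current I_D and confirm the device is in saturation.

V_G = V_DD·R_2/(R_1+R_2) = 12×47/94 = 6 V.
Assume saturation: I_D = (k_n/2)(V_GS − V_t)² with V_GS = V_G − I_D·R_S = 6 − 4.7·I_D.
Substituting gives 12.1·I_D² − 23.7·I_D + 10.6 = 0, with roots I_D = 0.697 or 1.26 mA.
The root I_D = 1.26 mA gives V_GS = 0.0877 V ≤ V_t, so take I_D = 0.697 mA.
Then V_GS = 2.73 V and V_DS = V_DD − I_D(R_D+R_S) = 12 − 0.697×12.9 = 3.01 V.
Saturation requires V_DS ≥ V_GS − V_t = 1.13 V; 3.01 ≥ 1.13 ✓.

I_D ≈ 0.7 mA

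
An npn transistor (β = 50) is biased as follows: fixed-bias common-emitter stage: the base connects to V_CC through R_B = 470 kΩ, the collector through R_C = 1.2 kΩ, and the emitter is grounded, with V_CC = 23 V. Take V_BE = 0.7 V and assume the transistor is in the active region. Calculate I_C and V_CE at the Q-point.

Base loop: V_CC = I_B·R_B + V_BE, so I_B = (23 − 0.7)/470 kΩ = 0.0474 mA.
In the active region I_C = β·I_B = 50 × 0.0474 = 2.37 mA.
Collector loop: V_CE = V_CC − I_C·R_C = 23 − 2.37×1.2 = 20.2 V.
Since V_CE = 20.2 V > V_CE(sat) ≈ 0.2 V, the transistor is in the active region as assumed.

I_C ≈ 2.4 mA, V_CE ≈ 20 V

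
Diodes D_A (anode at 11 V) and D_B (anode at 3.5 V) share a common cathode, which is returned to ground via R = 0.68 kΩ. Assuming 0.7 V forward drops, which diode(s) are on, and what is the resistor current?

Assume both conduct. Then node N would need to be at both 11−0.7 = 10.3 V and 3.5−0.7 = 2.8 V, which is impossible.
Assume only D_A conducts: V_N = 11 − 0.7 = 10.3 V, so I_R = 10.3/0.68 = 15.1 mA.
Check D_B: its anode-to-cathode voltage is 3.5 − 10.3 = -6.8 V < 0.7 V, so it is off. The assumption is consistent.

Only D_A conducts; I_R ≈ 15 mA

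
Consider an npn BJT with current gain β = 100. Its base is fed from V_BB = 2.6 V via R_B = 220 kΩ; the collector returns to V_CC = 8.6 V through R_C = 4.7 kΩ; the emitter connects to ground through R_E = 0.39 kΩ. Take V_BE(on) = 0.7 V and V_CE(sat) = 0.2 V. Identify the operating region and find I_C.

active; I_C ≈ 0.73 mA

Assume active. Base-emitter loop: I_B = (V_BB − V_BE)/(R_B + (β+1)R_E) = (2.6 − 0.7)/(220 + 101×0.39) = 0.00732 mA.
I_C = β·I_B = 100×0.00732 = 0.732 mA.
V_CE = V_CC − I_C·R_C − I_E·R_E = 8.6 − 0.732×4.7 − 0.74×0.39 = 4.87 V > V_CE(sat), so the active-region assumption holds.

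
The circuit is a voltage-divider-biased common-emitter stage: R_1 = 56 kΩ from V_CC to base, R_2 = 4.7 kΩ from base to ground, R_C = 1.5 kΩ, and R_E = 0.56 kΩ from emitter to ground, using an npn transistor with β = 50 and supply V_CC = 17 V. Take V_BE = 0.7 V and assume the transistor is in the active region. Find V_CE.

Thevenize the base divider: V_Th = V_CC·R_2/(R_1+R_2) = 17×4.7/60.7 = 1.32 V, R_Th = R_1‖R_2 = 4.34 kΩ.
Base-emitter loop: V_Th = I_B·R_Th + V_BE + (β+1)I_B·R_E, so I_B = (1.32 − 0.7) / (4.34 + 51×0.56) = 0.0187 mA.
I_C = β·I_B = 50×0.0187 = 0.937 mA, and I_E = (β+1)I_B = 0.955 mA.
V_CE = V_CC − I_C·R_C − I_E·R_E = 17 − 0.937×1.5 − 0.955×0.56 = 15.1 V.
V_CE = 15.1 V > 0.2 V confirms active-region operation.

V_CE ≈ 15 V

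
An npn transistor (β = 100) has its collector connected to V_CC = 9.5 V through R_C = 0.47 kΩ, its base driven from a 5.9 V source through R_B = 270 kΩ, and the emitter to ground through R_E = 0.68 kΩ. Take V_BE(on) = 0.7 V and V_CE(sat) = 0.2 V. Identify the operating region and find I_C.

active; I_C ≈ 1.5 mA

Assume active. Base-emitter loop: I_B = (V_BB − V_BE)/(R_B + (β+1)R_E) = (5.9 − 0.7)/(270 + 101×0.68) = 0.0154 mA.
I_C = β·I_B = 100×0.0154 = 1.54 mA.
V_CE = V_CC − I_C·R_C − I_E·R_E = 9.5 − 1.54×0.47 − 1.55×0.68 = 7.72 V > V_CE(sat), so the active-region assumption holds.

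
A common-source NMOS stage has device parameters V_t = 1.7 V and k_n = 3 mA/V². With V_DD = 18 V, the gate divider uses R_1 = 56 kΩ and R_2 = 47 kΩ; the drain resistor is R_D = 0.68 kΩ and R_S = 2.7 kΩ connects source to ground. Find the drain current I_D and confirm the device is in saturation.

V_G = V_DD·R_2/(R_1+R_2) = 18×47/103 = 8.21 V.
Assume saturation: I_D = (k_n/2)(V_GS − V_t)² with V_GS = V_G − I_D·R_S = 8.21 − 2.7·I_D.
Substituting gives 10.9·I_D² − 53.8·I_D + 63.6 = 0, with roots I_D = 1.99 or 2.93 mA.
The root I_D = 2.93 mA gives V_GS = 0.302 V ≤ V_t, so take I_D = 1.99 mA.
Then V_GS = 2.85 V and V_DS = V_DD − I_D(R_D+R_S) = 18 − 1.99×3.38 = 11.3 V.
Saturation requires V_DS ≥ V_GS − V_t = 1.15 V; 11.3 ≥ 1.15 ✓.

I_D ≈ 2 mA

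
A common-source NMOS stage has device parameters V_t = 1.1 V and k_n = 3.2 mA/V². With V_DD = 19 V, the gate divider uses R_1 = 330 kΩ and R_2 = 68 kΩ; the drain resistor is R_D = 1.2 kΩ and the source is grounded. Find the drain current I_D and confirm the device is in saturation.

V_G = V_DD·R_2/(R_1+R_2) = 19×68/398 = 3.25 V. With the source grounded, V_GS = V_G = 3.25 V.
Assume saturation: I_D = (k_n/2)(V_GS − V_t)² = (3.2/2)×(3.25 − 1.1)² = 1.6×2.15² = 7.37 mA.
V_DS = V_DD − I_D·R_D = 19 − 7.37×1.2 = 10.2 V.
Saturation requires V_DS ≥ V_GS − V_t = 2.15 V; 10.2 ≥ 2.15 ✓.

I_D ≈ 7.4 mA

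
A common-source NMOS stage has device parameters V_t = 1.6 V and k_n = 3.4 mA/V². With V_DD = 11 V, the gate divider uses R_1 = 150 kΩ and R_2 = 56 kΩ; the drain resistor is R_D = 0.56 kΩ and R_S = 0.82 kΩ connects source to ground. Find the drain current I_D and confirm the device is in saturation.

V_G = V_DD·R_2/(R_1+R_2) = 11×56/206 = 2.99 V.
Assume saturation: I_D = (k_n/2)(V_GS − V_t)² with V_GS = V_G − I_D·R_S = 2.99 − 0.82·I_D.
Substituting gives 1.14·I_D² − 4.88·I_D + 3.29 = 0, with roots I_D = 0.839 or 3.43 mA.
The root I_D = 3.43 mA gives V_GS = 0.18 V ≤ V_t, so take I_D = 0.839 mA.
Then V_GS = 2.3 V and V_DS = V_DD − I_D(R_D+R_S) = 11 − 0.839×1.38 = 9.84 V.
Saturation requires V_DS ≥ V_GS − V_t = 0.702 V; 9.84 ≥ 0.702 ✓.

I_D ≈ 0.84 mA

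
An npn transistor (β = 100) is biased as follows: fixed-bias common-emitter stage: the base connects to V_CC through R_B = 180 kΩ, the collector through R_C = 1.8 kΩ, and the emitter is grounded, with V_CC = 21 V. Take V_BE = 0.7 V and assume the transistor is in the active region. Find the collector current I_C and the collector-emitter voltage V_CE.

I_C ≈ 11 mA, V_CE ≈ 0.7 V

Base loop: V_CC = I_B·R_B + V_BE, so I_B = (21 − 0.7)/180 kΩ = 0.113 mA.
In the active region I_C = β·I_B = 100 × 0.113 = 11.3 mA.
Collector loop: V_CE = V_CC − I_C·R_C = 21 − 11.3×1.8 = 0.7 V.
Since V_CE = 0.7 V > V_CE(sat) ≈ 0.2 V, the transistor is in the active region as assumed.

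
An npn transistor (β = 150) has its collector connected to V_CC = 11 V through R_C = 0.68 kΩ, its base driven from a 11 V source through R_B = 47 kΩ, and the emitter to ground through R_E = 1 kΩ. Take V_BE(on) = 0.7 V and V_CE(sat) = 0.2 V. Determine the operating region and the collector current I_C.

Assume active: I_B = (11 − 0.7)/(47 + 151×1) = 0.052 mA, I_C = β·I_B = 7.8 mA.
Then V_CE = 11 − 7.8×0.68 − 7.86×1 = -2.16 V < 0.2 V — the active assumption fails.
Re-solve with V_CE = 0.2 V. KCL at the emitter: V_E/R_E = (V_BB−0.7−V_E)/R_B + (V_CC−0.2−V_E)/R_C, giving V_E = 6.46 V.
I_C = (V_CC − 0.2 − V_E)/R_C = (10.8 − 6.46)/0.68 = 6.38 mA.
Check: I_B = (10.3 − 6.46)/47 = 0.0817 mA, and β·I_B = 12.3 mA > I_C, confirming saturation.

saturation; I_C ≈ 6.4 mA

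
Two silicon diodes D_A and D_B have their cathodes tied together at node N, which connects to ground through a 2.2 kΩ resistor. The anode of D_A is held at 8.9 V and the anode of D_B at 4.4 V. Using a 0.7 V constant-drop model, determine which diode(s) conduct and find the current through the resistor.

Only D_A conducts; I_R ≈ 3.7 mA

Assume both conduct. Then node N would need to be at both 8.9−0.7 = 8.2 V and 4.4−0.7 = 3.7 V, which is impossible.
Assume only D_A conducts: V_N = 8.9 − 0.7 = 8.2 V, so I_R = 8.2/2.2 = 3.73 mA.
Check D_B: its anode-to-cathode voltage is 4.4 − 8.2 = -3.8 V < 0.7 V, so it is off. The assumption is consistent.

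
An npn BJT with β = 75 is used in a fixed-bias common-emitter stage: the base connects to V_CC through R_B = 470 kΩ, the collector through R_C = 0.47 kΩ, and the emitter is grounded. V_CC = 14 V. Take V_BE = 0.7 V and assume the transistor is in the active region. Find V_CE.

V_CE ≈ 13 V

Base loop: V_CC = I_B·R_B + V_BE, so I_B = (14 − 0.7)/470 kΩ = 0.0283 mA.
In the active region I_C = β·I_B = 75 × 0.0283 = 2.12 mA.
Collector loop: V_CE = V_CC − I_C·R_C = 14 − 2.12×0.47 = 13 V.
Since V_CE = 13 V > V_CE(sat) ≈ 0.2 V, the transistor is in the active region as assumed.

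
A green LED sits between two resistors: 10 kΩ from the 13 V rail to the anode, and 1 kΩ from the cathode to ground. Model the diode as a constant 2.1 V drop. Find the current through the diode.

The two resistors are in series with the diode, so KVL gives 13 = I·10 + 2.1 + I·1.
I = (13 − 2.1) / (10 + 1) kΩ = 10.9 / 11 = 0.991 mA.

I ≈ 0.99 mA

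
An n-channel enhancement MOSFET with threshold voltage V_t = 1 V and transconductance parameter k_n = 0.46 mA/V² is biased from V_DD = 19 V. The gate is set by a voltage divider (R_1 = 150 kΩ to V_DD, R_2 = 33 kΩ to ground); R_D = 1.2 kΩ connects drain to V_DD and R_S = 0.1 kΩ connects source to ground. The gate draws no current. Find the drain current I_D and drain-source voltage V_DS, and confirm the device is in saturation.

V_G = V_DD·R_2/(R_1+R_2) = 19×33/183 = 3.43 V.
Assume saturation: I_D = (k_n/2)(V_GS − V_t)² with V_GS = V_G − I_D·R_S = 3.43 − 0.1·I_D.
Substituting gives 0.0023·I_D² − 1.11·I_D + 1.35 = 0, with roots I_D = 1.22 or 482 mA.
The root I_D = 482 mA gives V_GS = -44.8 V ≤ V_t, so take I_D = 1.22 mA.
Then V_GS = 3.3 V and V_DS = V_DD − I_D(R_D+R_S) = 19 − 1.22×1.3 = 17.4 V.
Saturation requires V_DS ≥ V_GS − V_t = 2.3 V; 17.4 ≥ 2.3 ✓.

I_D ≈ 1.2 mA, V_DS ≈ 17 V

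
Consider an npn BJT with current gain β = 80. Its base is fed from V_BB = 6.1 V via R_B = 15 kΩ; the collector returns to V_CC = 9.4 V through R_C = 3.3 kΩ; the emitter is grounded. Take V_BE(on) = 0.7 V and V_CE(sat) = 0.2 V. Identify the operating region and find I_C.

saturation; I_C ≈ 2.8 mA

Assume active: I_B = (6.1 − 0.7)/15 = 0.36 mA, giving I_C = β·I_B = 28.8 mA.
But then V_CE = 9.4 − 28.8×3.3 = -85.6 V < V_CE(sat) = 0.2 V — impossible in the active region.
So the transistor is saturated. With V_CE = 0.2 V, I_C = (V_CC − 0.2)/R_C = 9.2/3.3 = 2.79 mA.
Check: β·I_B = 28.8 mA > I_C = 2.79 mA, confirming saturation.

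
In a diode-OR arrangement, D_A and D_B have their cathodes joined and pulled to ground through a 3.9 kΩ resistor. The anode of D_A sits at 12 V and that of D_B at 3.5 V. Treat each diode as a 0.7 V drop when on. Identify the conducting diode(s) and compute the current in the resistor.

Assume both conduct. Then node N would need to be at both 12−0.7 = 11.3 V and 3.5−0.7 = 2.8 V, which is impossible.
Assume only D_A conducts: V_N = 12 − 0.7 = 11.3 V, so I_R = 11.3/3.9 = 2.9 mA.
Check D_B: its anode-to-cathode voltage is 3.5 − 11.3 = -7.8 V < 0.7 V, so it is off. The assumption is consistent.

Only D_A conducts; I_R ≈ 2.9 mA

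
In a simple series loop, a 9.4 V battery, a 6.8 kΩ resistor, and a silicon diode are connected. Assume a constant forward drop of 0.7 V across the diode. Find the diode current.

KVL around the loop: 9.4 = V_D + I·R = 0.7 + I × 6.8 kΩ.
So I = (9.4 − 0.7) / 6.8 kΩ = 8.7 / 6.8 = 1.28 mA.

I ≈ 1.3 mA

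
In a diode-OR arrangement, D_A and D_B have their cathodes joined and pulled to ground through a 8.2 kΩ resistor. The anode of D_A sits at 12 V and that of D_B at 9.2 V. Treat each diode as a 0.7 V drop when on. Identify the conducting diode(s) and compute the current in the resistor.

Assume both conduct. Then node N would need to be at both 12−0.7 = 11.3 V and 9.2−0.7 = 8.5 V, which is impossible.
Assume only D_A conducts: V_N = 12 − 0.7 = 11.3 V, so I_R = 11.3/8.2 = 1.38 mA.
Check D_B: its anode-to-cathode voltage is 9.2 − 11.3 = -2.1 V < 0.7 V, so it is off. The assumption is consistent.

Only D_A conducts; I_R ≈ 1.4 mA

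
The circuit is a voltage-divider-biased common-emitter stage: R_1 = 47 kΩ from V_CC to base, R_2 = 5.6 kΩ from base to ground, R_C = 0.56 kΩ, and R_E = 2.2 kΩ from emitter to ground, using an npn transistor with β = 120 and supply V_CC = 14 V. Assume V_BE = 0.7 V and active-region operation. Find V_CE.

V_CE ≈ 13 V

Thevenize the base divider: V_Th = V_CC·R_2/(R_1+R_2) = 14×5.6/52.6 = 1.49 V, R_Th = R_1‖R_2 = 5 kΩ.
Base-emitter loop: V_Th = I_B·R_Th + V_BE + (β+1)I_B·R_E, so I_B = (1.49 − 0.7) / (5 + 121×2.2) = 0.00291 mA.
I_C = β·I_B = 120×0.00291 = 0.35 mA, and I_E = (β+1)I_B = 0.353 mA.
V_CE = V_CC − I_C·R_C − I_E·R_E = 14 − 0.35×0.56 − 0.353×2.2 = 13 V.
V_CE = 13 V > 0.2 V confirms active-region operation.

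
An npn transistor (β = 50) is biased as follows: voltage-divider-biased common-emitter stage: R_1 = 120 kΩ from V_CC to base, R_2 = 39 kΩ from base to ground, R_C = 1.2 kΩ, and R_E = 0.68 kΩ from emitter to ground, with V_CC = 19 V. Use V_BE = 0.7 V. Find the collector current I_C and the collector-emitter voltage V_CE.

I_C ≈ 3.1 mA, V_CE ≈ 13 V

Thevenize the base divider: V_Th = V_CC·R_2/(R_1+R_2) = 19×39/159 = 4.66 V, R_Th = R_1‖R_2 = 29.4 kΩ.
Base-emitter loop: V_Th = I_B·R_Th + V_BE + (β+1)I_B·R_E, so I_B = (4.66 − 0.7) / (29.4 + 51×0.68) = 0.0618 mA.
I_C = β·I_B = 50×0.0618 = 3.09 mA, and I_E = (β+1)I_B = 3.15 mA.
V_CE = V_CC − I_C·R_C − I_E·R_E = 19 − 3.09×1.2 − 3.15×0.68 = 13.2 V.
V_CE = 13.2 V > 0.2 V confirms active-region operation.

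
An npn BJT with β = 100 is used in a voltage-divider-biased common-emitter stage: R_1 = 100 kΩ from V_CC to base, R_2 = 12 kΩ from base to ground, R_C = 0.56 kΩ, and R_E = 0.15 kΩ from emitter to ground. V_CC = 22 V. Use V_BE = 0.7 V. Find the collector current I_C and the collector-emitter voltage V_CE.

Thevenize the base divider: V_Th = V_CC·R_2/(R_1+R_2) = 22×12/112 = 2.36 V, R_Th = R_1‖R_2 = 10.7 kΩ.
Base-emitter loop: V_Th = I_B·R_Th + V_BE + (β+1)I_B·R_E, so I_B = (2.36 − 0.7) / (10.7 + 101×0.15) = 0.0641 mA.
I_C = β·I_B = 100×0.0641 = 6.41 mA, and I_E = (β+1)I_B = 6.47 mA.
V_CE = V_CC − I_C·R_C − I_E·R_E = 22 − 6.41×0.56 − 6.47×0.15 = 17.4 V.
V_CE = 17.4 V > 0.2 V confirms active-region operation.

I_C ≈ 6.4 mA, V_CE ≈ 17 V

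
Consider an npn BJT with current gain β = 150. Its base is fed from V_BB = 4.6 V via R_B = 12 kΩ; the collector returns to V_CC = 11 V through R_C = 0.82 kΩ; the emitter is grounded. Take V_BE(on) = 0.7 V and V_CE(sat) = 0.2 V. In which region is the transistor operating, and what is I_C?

Assume active: I_B = (4.6 − 0.7)/12 = 0.325 mA, giving I_C = β·I_B = 48.7 mA.
But then V_CE = 11 − 48.7×0.82 = -29 V < V_CE(sat) = 0.2 V — impossible in the active region.
So the transistor is saturated. With V_CE = 0.2 V, I_C = (V_CC − 0.2)/R_C = 10.8/0.82 = 13.2 mA.
Check: β·I_B = 48.7 mA > I_C = 13.2 mA, confirming saturation.

saturation; I_C ≈ 13 mA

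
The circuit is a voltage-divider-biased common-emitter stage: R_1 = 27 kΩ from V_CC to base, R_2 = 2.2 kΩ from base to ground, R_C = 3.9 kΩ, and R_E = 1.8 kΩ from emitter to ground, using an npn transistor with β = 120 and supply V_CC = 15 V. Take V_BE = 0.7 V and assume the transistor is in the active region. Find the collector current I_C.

Thevenize the base divider: V_Th = V_CC·R_2/(R_1+R_2) = 15×2.2/29.2 = 1.13 V, R_Th = R_1‖R_2 = 2.03 kΩ.
Base-emitter loop: V_Th = I_B·R_Th + V_BE + (β+1)I_B·R_E, so I_B = (1.13 − 0.7) / (2.03 + 121×1.8) = 0.00196 mA.
I_C = β·I_B = 120×0.00196 = 0.235 mA, and I_E = (β+1)I_B = 0.237 mA.
V_CE = V_CC − I_C·R_C − I_E·R_E = 15 − 0.235×3.9 − 0.237×1.8 = 13.7 V.
V_CE = 13.7 V > 0.2 V confirms active-region operation.

I_C ≈ 0.23 mA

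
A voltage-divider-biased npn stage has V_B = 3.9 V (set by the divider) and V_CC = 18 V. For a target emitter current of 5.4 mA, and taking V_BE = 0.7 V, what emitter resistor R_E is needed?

V_E = V_B − V_BE = 3.9 − 0.7 = 3.2 V.
R_E = V_E / I_E = 3.2 / 5.4 = 0.593 kΩ.

R_E ≈ 0.59 kΩ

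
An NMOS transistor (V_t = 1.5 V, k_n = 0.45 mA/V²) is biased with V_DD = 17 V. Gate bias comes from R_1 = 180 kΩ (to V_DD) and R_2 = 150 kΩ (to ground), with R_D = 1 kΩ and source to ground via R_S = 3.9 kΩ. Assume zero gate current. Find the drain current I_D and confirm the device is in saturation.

I_D ≈ 1 mA

V_G = V_DD·R_2/(R_1+R_2) = 17×150/330 = 7.73 V.
Assume saturation: I_D = (k_n/2)(V_GS − V_t)² with V_GS = V_G − I_D·R_S = 7.73 − 3.9·I_D.
Substituting gives 3.42·I_D² − 11.9·I_D + 8.73 = 0, with roots I_D = 1.04 or 2.44 mA.
The root I_D = 2.44 mA gives V_GS = -1.79 V ≤ V_t, so take I_D = 1.04 mA.
Then V_GS = 3.65 V and V_DS = V_DD − I_D(R_D+R_S) = 17 − 1.04×4.9 = 11.9 V.
Saturation requires V_DS ≥ V_GS − V_t = 2.15 V; 11.9 ≥ 2.15 ✓.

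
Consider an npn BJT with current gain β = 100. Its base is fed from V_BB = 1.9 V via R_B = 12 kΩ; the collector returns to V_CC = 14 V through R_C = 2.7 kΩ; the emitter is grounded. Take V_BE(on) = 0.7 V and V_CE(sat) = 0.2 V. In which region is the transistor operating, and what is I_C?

saturation; I_C ≈ 5.1 mA

Assume active: I_B = (1.9 − 0.7)/12 = 0.1 mA, giving I_C = β·I_B = 10 mA.
But then V_CE = 14 − 10×2.7 = -13 V < V_CE(sat) = 0.2 V — impossible in the active region.
So the transistor is saturated. With V_CE = 0.2 V, I_C = (V_CC − 0.2)/R_C = 13.8/2.7 = 5.11 mA.
Check: β·I_B = 10 mA > I_C = 5.11 mA, confirming saturation.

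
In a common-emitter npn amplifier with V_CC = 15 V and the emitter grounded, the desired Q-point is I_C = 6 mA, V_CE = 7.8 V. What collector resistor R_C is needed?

Collector loop: V_CC = I_C·R_C + V_CE.
R_C = (V_CC − V_CE)/I_C = (15 − 7.8)/6 = 1.2 kΩ.

R_C ≈ 1.2 kΩ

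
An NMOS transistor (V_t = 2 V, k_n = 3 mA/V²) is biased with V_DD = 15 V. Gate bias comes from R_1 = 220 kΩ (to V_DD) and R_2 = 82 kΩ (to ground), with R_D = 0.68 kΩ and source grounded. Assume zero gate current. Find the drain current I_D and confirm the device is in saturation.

V_G = V_DD·R_2/(R_1+R_2) = 15×82/302 = 4.07 V. With the source grounded, V_GS = V_G = 4.07 V.
Assume saturation: I_D = (k_n/2)(V_GS − V_t)² = (3/2)×(4.07 − 2)² = 1.5×2.07² = 6.45 mA.
V_DS = V_DD − I_D·R_D = 15 − 6.45×0.68 = 10.6 V.
Saturation requires V_DS ≥ V_GS − V_t = 2.07 V; 10.6 ≥ 2.07 ✓.

I_D ≈ 6.4 mA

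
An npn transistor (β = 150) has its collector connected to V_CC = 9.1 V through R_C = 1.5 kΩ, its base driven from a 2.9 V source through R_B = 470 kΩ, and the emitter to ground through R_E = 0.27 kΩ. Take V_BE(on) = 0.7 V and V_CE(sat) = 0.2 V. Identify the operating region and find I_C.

active; I_C ≈ 0.65 mA

Assume active. Base-emitter loop: I_B = (V_BB − V_BE)/(R_B + (β+1)R_E) = (2.9 − 0.7)/(470 + 151×0.27) = 0.00431 mA.
I_C = β·I_B = 150×0.00431 = 0.646 mA.
V_CE = V_CC − I_C·R_C − I_E·R_E = 9.1 − 0.646×1.5 − 0.65×0.27 = 7.96 V > V_CE(sat), so the active-region assumption holds.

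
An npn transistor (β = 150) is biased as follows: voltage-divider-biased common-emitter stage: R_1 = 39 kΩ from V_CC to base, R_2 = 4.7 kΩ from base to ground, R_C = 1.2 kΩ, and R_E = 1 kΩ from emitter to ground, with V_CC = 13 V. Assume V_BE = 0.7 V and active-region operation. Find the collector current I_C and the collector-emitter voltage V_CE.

Thevenize the base divider: V_Th = V_CC·R_2/(R_1+R_2) = 13×4.7/43.7 = 1.4 V, R_Th = R_1‖R_2 = 4.19 kΩ.
Base-emitter loop: V_Th = I_B·R_Th + V_BE + (β+1)I_B·R_E, so I_B = (1.4 − 0.7) / (4.19 + 151×1) = 0.0045 mA.
I_C = β·I_B = 150×0.0045 = 0.675 mA, and I_E = (β+1)I_B = 0.679 mA.
V_CE = V_CC − I_C·R_C − I_E·R_E = 13 − 0.675×1.2 − 0.679×1 = 11.5 V.
V_CE = 11.5 V > 0.2 V confirms active-region operation.

I_C ≈ 0.67 mA, V_CE ≈ 12 V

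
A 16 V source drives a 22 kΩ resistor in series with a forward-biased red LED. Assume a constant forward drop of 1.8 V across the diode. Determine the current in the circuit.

KVL around the loop: 16 = V_D + I·R = 1.8 + I × 22 kΩ.
So I = (16 − 1.8) / 22 kΩ = 14.2 / 22 = 0.645 mA.

I ≈ 0.65 mA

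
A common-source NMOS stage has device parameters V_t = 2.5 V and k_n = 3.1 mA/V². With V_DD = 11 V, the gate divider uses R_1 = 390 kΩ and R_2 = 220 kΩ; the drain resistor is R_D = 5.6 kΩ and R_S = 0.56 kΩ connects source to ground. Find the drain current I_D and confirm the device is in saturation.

V_G = V_DD·R_2/(R_1+R_2) = 11×220/610 = 3.97 V.
Assume saturation: I_D = (k_n/2)(V_GS − V_t)² with V_GS = V_G − I_D·R_S = 3.97 − 0.56·I_D.
Substituting gives 0.486·I_D² − 3.55·I_D + 3.34 = 0, with roots I_D = 1.11 or 6.19 mA.
The root I_D = 6.19 mA gives V_GS = 0.502 V ≤ V_t, so take I_D = 1.11 mA.
Then V_GS = 3.35 V and V_DS = V_DD − I_D(R_D+R_S) = 11 − 1.11×6.16 = 4.17 V.
Saturation requires V_DS ≥ V_GS − V_t = 0.846 V; 4.17 ≥ 0.846 ✓.

I_D ≈ 1.1 mA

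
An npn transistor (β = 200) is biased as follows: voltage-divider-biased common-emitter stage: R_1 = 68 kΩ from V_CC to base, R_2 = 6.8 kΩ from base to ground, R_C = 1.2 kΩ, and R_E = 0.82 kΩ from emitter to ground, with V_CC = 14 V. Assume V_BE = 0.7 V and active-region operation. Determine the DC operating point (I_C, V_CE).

I_C ≈ 0.67 mA, V_CE ≈ 13 V

Thevenize the base divider: V_Th = V_CC·R_2/(R_1+R_2) = 14×6.8/74.8 = 1.27 V, R_Th = R_1‖R_2 = 6.18 kΩ.
Base-emitter loop: V_Th = I_B·R_Th + V_BE + (β+1)I_B·R_E, so I_B = (1.27 − 0.7) / (6.18 + 201×0.82) = 0.00335 mA.
I_C = β·I_B = 200×0.00335 = 0.67 mA, and I_E = (β+1)I_B = 0.673 mA.
V_CE = V_CC − I_C·R_C − I_E·R_E = 14 − 0.67×1.2 − 0.673×0.82 = 12.6 V.
V_CE = 12.6 V > 0.2 V confirms active-region operation.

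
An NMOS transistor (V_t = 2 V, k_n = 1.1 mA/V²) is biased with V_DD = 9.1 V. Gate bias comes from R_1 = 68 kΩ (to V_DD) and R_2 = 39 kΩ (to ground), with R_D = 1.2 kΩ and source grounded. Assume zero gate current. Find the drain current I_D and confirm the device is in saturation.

I_D ≈ 0.95 mA

V_G = V_DD·R_2/(R_1+R_2) = 9.1×39/107 = 3.32 V. With the source grounded, V_GS = V_G = 3.32 V.
Assume saturation: I_D = (k_n/2)(V_GS − V_t)² = (1.1/2)×(3.32 − 2)² = 0.55×1.32² = 0.954 mA.
V_DS = V_DD − I_D·R_D = 9.1 − 0.954×1.2 = 7.96 V.
Saturation requires V_DS ≥ V_GS − V_t = 1.32 V; 7.96 ≥ 1.32 ✓.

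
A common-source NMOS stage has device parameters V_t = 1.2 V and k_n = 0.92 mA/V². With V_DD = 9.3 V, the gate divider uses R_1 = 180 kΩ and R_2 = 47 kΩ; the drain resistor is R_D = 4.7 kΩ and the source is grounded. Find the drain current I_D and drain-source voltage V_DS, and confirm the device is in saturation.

I_D ≈ 0.24 mA, V_DS ≈ 8.2 V

V_G = V_DD·R_2/(R_1+R_2) = 9.3×47/227 = 1.93 V. With the source grounded, V_GS = V_G = 1.93 V.
Assume saturation: I_D = (k_n/2)(V_GS − V_t)² = (0.92/2)×(1.93 − 1.2)² = 0.46×0.726² = 0.242 mA.
V_DS = V_DD − I_D·R_D = 9.3 − 0.242×4.7 = 8.16 V.
Saturation requires V_DS ≥ V_GS − V_t = 0.726 V; 8.16 ≥ 0.726 ✓.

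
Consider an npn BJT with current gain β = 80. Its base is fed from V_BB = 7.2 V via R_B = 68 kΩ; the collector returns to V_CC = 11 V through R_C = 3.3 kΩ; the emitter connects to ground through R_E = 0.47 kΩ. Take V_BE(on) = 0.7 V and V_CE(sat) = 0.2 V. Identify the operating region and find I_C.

saturation; I_C ≈ 2.9 mA

Assume active: I_B = (7.2 − 0.7)/(68 + 81×0.47) = 0.0613 mA, I_C = β·I_B = 4.9 mA.
Then V_CE = 11 − 4.9×3.3 − 4.96×0.47 = -7.51 V < 0.2 V — the active assumption fails.
Re-solve with V_CE = 0.2 V. KCL at the emitter: V_E/R_E = (V_BB−0.7−V_E)/R_B + (V_CC−0.2−V_E)/R_C, giving V_E = 1.38 V.
I_C = (V_CC − 0.2 − V_E)/R_C = (10.8 − 1.38)/3.3 = 2.86 mA.
Check: I_B = (6.5 − 1.38)/68 = 0.0753 mA, and β·I_B = 6.03 mA > I_C, confirming saturation.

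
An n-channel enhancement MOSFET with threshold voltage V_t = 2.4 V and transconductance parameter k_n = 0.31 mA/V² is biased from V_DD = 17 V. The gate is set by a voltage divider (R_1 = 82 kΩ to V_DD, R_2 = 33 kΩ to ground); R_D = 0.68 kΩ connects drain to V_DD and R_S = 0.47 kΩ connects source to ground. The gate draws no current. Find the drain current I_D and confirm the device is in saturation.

V_G = V_DD·R_2/(R_1+R_2) = 17×33/115 = 4.88 V.
Assume saturation: I_D = (k_n/2)(V_GS − V_t)² with V_GS = V_G − I_D·R_S = 4.88 − 0.47·I_D.
Substituting gives 0.0342·I_D² − 1.36·I_D + 0.952 = 0, with roots I_D = 0.712 or 39 mA.
The root I_D = 39 mA gives V_GS = -13.5 V ≤ V_t, so take I_D = 0.712 mA.
Then V_GS = 4.54 V and V_DS = V_DD − I_D(R_D+R_S) = 17 − 0.712×1.15 = 16.2 V.
Saturation requires V_DS ≥ V_GS − V_t = 2.14 V; 16.2 ≥ 2.14 ✓.

I_D ≈ 0.71 mA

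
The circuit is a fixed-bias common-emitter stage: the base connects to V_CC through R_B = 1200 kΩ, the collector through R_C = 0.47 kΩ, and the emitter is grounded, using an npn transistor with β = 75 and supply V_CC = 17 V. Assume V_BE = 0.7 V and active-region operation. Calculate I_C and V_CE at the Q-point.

Base loop: V_CC = I_B·R_B + V_BE, so I_B = (17 − 0.7)/1200 kΩ = 0.0136 mA.
In the active region I_C = β·I_B = 75 × 0.0136 = 1.02 mA.
Collector loop: V_CE = V_CC − I_C·R_C = 17 − 1.02×0.47 = 16.5 V.
Since V_CE = 16.5 V > V_CE(sat) ≈ 0.2 V, the transistor is in the active region as assumed.

I_C ≈ 1 mA, V_CE ≈ 17 V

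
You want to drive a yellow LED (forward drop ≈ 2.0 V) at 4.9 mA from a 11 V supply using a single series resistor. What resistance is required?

R ≈ 1.8 kΩ

The resistor drops V_S − V_D = 11 − 2.0 = 9 V at 4.9 mA.
R = 9 V / 4.9 mA = 1.84 kΩ.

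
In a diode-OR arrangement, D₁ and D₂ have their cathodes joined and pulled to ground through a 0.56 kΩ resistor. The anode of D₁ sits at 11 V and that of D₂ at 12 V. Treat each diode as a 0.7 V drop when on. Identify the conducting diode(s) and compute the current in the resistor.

Only D₂ conducts; I_R ≈ 20 mA

Assume both conduct. Then node N would need to be at both 11−0.7 = 10.3 V and 12−0.7 = 11.3 V, which is impossible.
Assume only D₂ conducts: V_N = 12 − 0.7 = 11.3 V, so I_R = 11.3/0.56 = 20.2 mA.
Check D₁: its anode-to-cathode voltage is 11 − 11.3 = -0.3 V < 0.7 V, so it is off. The assumption is consistent.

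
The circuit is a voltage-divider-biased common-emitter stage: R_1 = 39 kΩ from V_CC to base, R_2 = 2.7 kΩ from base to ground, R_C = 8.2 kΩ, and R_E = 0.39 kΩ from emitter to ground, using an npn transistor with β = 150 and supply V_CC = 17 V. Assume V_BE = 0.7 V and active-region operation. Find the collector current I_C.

Thevenize the base divider: V_Th = V_CC·R_2/(R_1+R_2) = 17×2.7/41.7 = 1.1 V, R_Th = R_1‖R_2 = 2.53 kΩ.
Base-emitter loop: V_Th = I_B·R_Th + V_BE + (β+1)I_B·R_E, so I_B = (1.1 − 0.7) / (2.53 + 151×0.39) = 0.00652 mA.
I_C = β·I_B = 150×0.00652 = 0.979 mA, and I_E = (β+1)I_B = 0.985 mA.
V_CE = V_CC − I_C·R_C − I_E·R_E = 17 − 0.979×8.2 − 0.985×0.39 = 8.59 V.
V_CE = 8.59 V > 0.2 V confirms active-region operation.

I_C ≈ 0.98 mA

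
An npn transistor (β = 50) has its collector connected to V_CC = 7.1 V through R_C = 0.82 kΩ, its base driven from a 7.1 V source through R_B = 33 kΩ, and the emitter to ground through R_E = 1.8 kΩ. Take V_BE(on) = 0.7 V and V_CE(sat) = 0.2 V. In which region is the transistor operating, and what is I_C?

active; I_C ≈ 2.6 mA

Assume active. Base-emitter loop: I_B = (V_BB − V_BE)/(R_B + (β+1)R_E) = (7.1 − 0.7)/(33 + 51×1.8) = 0.0513 mA.
I_C = β·I_B = 50×0.0513 = 2.56 mA.
V_CE = V_CC − I_C·R_C − I_E·R_E = 7.1 − 2.56×0.82 − 2.62×1.8 = 0.29 V > V_CE(sat), so the active-region assumption holds.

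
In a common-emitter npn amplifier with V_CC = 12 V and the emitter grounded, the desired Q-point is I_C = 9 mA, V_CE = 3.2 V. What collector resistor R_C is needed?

R_C ≈ 0.98 kΩ

Collector loop: V_CC = I_C·R_C + V_CE.
R_C = (V_CC − V_CE)/I_C = (12 − 3.2)/9 = 0.978 kΩ.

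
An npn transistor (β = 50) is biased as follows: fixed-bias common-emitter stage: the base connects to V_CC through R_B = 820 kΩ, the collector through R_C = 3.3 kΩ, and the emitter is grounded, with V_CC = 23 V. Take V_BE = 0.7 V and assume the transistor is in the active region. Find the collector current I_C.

I_C ≈ 1.4 mA

Base loop: V_CC = I_B·R_B + V_BE, so I_B = (23 − 0.7)/820 kΩ = 0.0272 mA.
In the active region I_C = β·I_B = 50 × 0.0272 = 1.36 mA.
Collector loop: V_CE = V_CC − I_C·R_C = 23 − 1.36×3.3 = 18.5 V.
Since V_CE = 18.5 V > V_CE(sat) ≈ 0.2 V, the transistor is in the active region as assumed.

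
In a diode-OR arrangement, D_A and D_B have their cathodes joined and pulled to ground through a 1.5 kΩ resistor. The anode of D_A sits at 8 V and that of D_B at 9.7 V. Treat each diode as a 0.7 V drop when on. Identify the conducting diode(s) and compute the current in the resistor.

Assume both conduct. Then node N would need to be at both 8−0.7 = 7.3 V and 9.7−0.7 = 9 V, which is impossible.
Assume only D_B conducts: V_N = 9.7 − 0.7 = 9 V, so I_R = 9/1.5 = 6 mA.
Check D_A: its anode-to-cathode voltage is 8 − 9 = -1 V < 0.7 V, so it is off. The assumption is consistent.

Only D_B conducts; I_R ≈ 6 mA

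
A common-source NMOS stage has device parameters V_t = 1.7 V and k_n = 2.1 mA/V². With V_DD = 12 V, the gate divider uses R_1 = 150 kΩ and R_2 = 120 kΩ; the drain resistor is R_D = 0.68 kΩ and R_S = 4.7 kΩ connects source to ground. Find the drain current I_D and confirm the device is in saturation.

I_D ≈ 0.61 mA

V_G = V_DD·R_2/(R_1+R_2) = 12×120/270 = 5.33 V.
Assume saturation: I_D = (k_n/2)(V_GS − V_t)² with V_GS = V_G − I_D·R_S = 5.33 − 4.7·I_D.
Substituting gives 23.2·I_D² − 36.9·I_D + 13.9 = 0, with roots I_D = 0.611 or 0.978 mA.
The root I_D = 0.978 mA gives V_GS = 0.735 V ≤ V_t, so take I_D = 0.611 mA.
Then V_GS = 2.46 V and V_DS = V_DD − I_D(R_D+R_S) = 12 − 0.611×5.38 = 8.71 V.
Saturation requires V_DS ≥ V_GS − V_t = 0.763 V; 8.71 ≥ 0.763 ✓.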